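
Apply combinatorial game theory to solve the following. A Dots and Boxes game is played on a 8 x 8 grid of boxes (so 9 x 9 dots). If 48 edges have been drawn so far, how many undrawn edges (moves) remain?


Grid: 8 x 8 boxes, i.e. 9 rows and 9 columns of dots.
Horizontal edges: (rows + 1) * cols = 9 * 8 = 72
Vertical edges: rows * (cols + 1) = 8 * 9 = 72
Total edges: 72 + 72 = 144
Edges drawn: 48
Remaining: 144 - 48 = 96

96


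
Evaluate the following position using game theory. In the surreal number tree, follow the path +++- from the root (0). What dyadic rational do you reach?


Sign expansion: +++-
Rule: track bounds (lo, hi), initially (-inf, +inf). On '+', the current value becomes lo and we move to the simplest number in (value, hi): value + 1 if hi = +inf, otherwise the midpoint (value + hi)/2. On '-', the current value becomes hi and we move to value - 1 if lo = -inf, otherwise the midpoint (lo + value)/2.
Start at 0.
Step 1: sign = +, move right. Bounds: (0, +inf). Value = 1
Step 2: sign = +, move right. Bounds: (1, +inf). Value = 2
Step 3: sign = +, move right. Bounds: (2, +inf). Value = 3
Step 4: sign = -, move left. Bounds: (2, 3). Value = 5/2
The surreal number with sign expansion +++- is 5/2.

5/2


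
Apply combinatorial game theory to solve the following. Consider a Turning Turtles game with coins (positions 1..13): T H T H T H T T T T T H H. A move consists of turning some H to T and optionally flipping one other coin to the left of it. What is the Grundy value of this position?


Coins: T H T H T H T T T T T H H
Key fact: a single head at position k behaves exactly like a Nim heap of size k (turning it to T and optionally flipping a coin at j < k corresponds to moving the heap from k to j, or to 0), and heads combine as a disjunctive sum (two heads at the same place would cancel, matching j XOR j = 0). So the Nim-value is the XOR of the 1-indexed positions of the heads.
Face-up positions (1-indexed): [2, 4, 6, 12, 13]
XOR 0 with 2: 0 XOR 2 = 2
XOR 2 with 4: 2 XOR 4 = 6
XOR 6 with 6: 6 XOR 6 = 0
XOR 0 with 12: 0 XOR 12 = 12
XOR 12 with 13: 12 XOR 13 = 1
Nim-value = 1

1


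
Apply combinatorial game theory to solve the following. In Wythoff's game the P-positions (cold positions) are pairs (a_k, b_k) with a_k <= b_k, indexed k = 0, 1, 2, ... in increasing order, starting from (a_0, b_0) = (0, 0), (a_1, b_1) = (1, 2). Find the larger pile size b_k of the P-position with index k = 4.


By Wythoff's theorem, a_k = floor(k * phi) and b_k = floor(k * phi^2) = a_k + k, where phi = (1 + sqrt(5))/2 is the golden ratio.
phi = (1 + sqrt(5))/2 = 1.618034
phi^2 = phi + 1 = 2.618034
k = 4
k * phi^2 = 4 * 2.618034 = 10.472136
b_4 = floor(k * phi^2) = 10 (check: a_4 + k = 6 + 4 = 10)

10


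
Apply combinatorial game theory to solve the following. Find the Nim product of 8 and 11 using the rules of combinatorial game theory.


Nim multiplication is bilinear over XOR: (u XOR v) * w = (u*w) XOR (v*w).
So we split each operand into its bit components and XOR the pairwise Nim products.
8 = 8 (as XOR of powers of 2).
11 = 1 + 2 + 8 (as XOR of powers of 2).
Using the standard Nim-product table on single bits:
  2*2 = 3,   2*4 = 8,   2*8 = 12,
  4*4 = 6,   4*8 = 11,  8*8 = 13,
and  1*x = x (identity), k*l = l*k (commutative).
Pairwise Nim products:
  8 * 1 = 8
  8 * 2 = 12
  8 * 8 = 13
XOR them: 8 XOR 12 XOR 13 = 9.
Result: 8 * 11 = 9 (in Nim).

9


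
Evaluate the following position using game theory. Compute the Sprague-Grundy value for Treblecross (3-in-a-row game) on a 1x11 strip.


Treblecross: place X on empty cells; 3-in-a-row wins.
Playing within two cells of an existing X lets the opponent win at once, so sensible play treats the cells i-2..i+2 around each X as dead. The player left with no safe cell loses, so this is a normal-play take-away game on strips of safe cells.
Placing X at cell i (0-indexed) of a strip of k safe cells leaves independent strips of sizes max(0, i-2) and max(0, k-i-3). Hence G(k) = mex{ G(max(0,i-2)) XOR G(max(0,k-i-3)) : 0 <= i < k }, with G(0) = 0.
G(1): splits (0,0):0^0=0 -> mex({0}) = 1
G(2): splits (0,0):0^0=0 -> mex({0}) = 1
G(3): splits (0,0):0^0=0 -> mex({0}) = 1
G(4): splits (0,1):0^1=1 (0,0):0^0=0 -> mex({0, 1}) = 2
G(5): splits (0,2):0^1=1 (0,1):0^1=1 (0,0):0^0=0 -> mex({0, 1}) = 2
G(6) = mex({1}) = 0
G(7) = mex({0, 1, 2}) = 3
G(8) = mex({0, 1, 2}) = 3
G(9) = mex({0, 2}) = 1
G(10) = mex({0, 2, 3}) = 1
G(11) = mex({0, 3}) = 1
Therefore G(11) = 1.

1


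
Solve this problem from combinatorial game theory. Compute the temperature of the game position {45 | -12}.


The game is {45 | -12}, a switch {a | b} with numbers a > b.
Cooling {a | b} by t gives {a - t | b + t}, which stops being hot when a - t = b + t, i.e. at t = (a - b)/2. So the temperature of a switch is (a - b)/2.
Temperature = (Left option - Right option) / 2
= (45 - (-12)) / 2
= 57 / 2
= 57/2

57/2


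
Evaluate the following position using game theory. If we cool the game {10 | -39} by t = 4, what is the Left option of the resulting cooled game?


Original game: {10 | -39} (a switch {a | b} with a > b).
Cooling by t (for t below the temperature (a - b)/2 = 49/2) taxes each move by t: {a | b} cooled by t is {a - t | b + t}.
Cooling amount: t = 4
Cooled Left option: 10 - 4 = 6
Cooled Right option: -39 + 4 = -35
Cooled game: {6 | -35}
Left option = 6

6


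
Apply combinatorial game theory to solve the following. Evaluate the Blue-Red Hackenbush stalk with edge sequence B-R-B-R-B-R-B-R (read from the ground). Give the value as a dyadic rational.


Edges (from ground): B-R-B-R-B-R-B-R
By Berlekamp's sign-expansion rule, a Blue-Red Hackenbush stalk has the value of the surreal number whose sign sequence is the edge sequence with B -> + and R -> -.
Sign sequence: +-+-+-+-
Trace the sign expansion in the surreal number tree, starting from 0:
Edge 1: B (sign +) -> bounds (0, +inf), value = 1
Edge 2: R (sign -) -> bounds (0, 1), value = 1/2
Edge 3: B (sign +) -> bounds (1/2, 1), value = 3/4
Edge 4: R (sign -) -> bounds (1/2, 3/4), value = 5/8
Edge 5: B (sign +) -> bounds (5/8, 3/4), value = 11/16
Edge 6: R (sign -) -> bounds (5/8, 11/16), value = 21/32
Edge 7: B (sign +) -> bounds (21/32, 11/16), value = 43/64
Edge 8: R (sign -) -> bounds (21/32, 43/64), value = 85/128
Game value = 85/128

85/128


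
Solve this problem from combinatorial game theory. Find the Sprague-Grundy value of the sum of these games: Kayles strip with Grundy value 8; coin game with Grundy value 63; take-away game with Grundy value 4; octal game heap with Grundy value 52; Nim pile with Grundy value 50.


By the Sprague-Grundy theorem, the Grundy value of a sum of games is the XOR of individual Grundy values.
Kayles strip: Grundy value = 8. Running XOR: 0 XOR 8 = 8
coin game: Grundy value = 63. Running XOR: 8 XOR 63 = 55
take-away game: Grundy value = 4. Running XOR: 55 XOR 4 = 51
octal game heap: Grundy value = 52. Running XOR: 51 XOR 52 = 7
Nim pile: Grundy value = 50. Running XOR: 7 XOR 50 = 53
The combined Grundy value is 53.

53


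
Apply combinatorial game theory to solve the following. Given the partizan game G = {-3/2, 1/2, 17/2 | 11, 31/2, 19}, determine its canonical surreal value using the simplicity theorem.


Left options: {-3/2, 1/2, 17/2}, max = 17/2
Right options: {11, 31/2, 19}, min = 11
All options are numbers and max(Left) < min(Right), so by the simplicity theorem the value is the simplest (earliest-born) number strictly between 17/2 and 11.
Integers 9 through 10 all lie strictly between 17/2 and 11.
Among integers, the simplest (lowest birthday = smallest |n|; 0 is born on day 0, +-n on day n) is 9.
No non-integer in the interval can be simpler: if x is a non-integer in the interval, then floor(x) or ceil(x) also lies in the interval (the interval contains an integer), and both are proper prefixes of x's sign expansion, i.e. born earlier. So the game value is 9.
Game value = 9

9


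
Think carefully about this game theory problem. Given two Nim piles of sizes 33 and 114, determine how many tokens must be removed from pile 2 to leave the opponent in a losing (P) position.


Piles: 33 and 114
Current XOR: 33 XOR 114 = 83 (non-zero, so this is an N-position).
To make the XOR zero, we need to find a move that balances the piles.
For pile 2 (size 114): target = 114 XOR 83 = 33
We reduce pile 2 from 114 to 33.
Tokens removed: 114 - 33 = 81
Verification: 33 XOR 33 = 0

81


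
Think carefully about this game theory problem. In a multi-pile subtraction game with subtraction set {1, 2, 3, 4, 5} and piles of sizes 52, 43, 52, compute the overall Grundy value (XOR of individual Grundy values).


Subtraction set: {1, 2, 3, 4, 5}
For this subtraction set, G(n) = n mod 6 (period = max + 1 = 6).
Pile 1 (size 52): G(52) = 52 mod 6 = 4
Pile 2 (size 43): G(43) = 43 mod 6 = 1
Pile 3 (size 52): G(52) = 52 mod 6 = 4
Total Grundy value = XOR of all: 4 XOR 1 XOR 4 = 1

1


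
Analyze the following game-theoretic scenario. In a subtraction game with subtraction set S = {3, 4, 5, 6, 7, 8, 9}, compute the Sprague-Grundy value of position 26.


The subtraction set is S = {3, 4, 5, 6, 7, 8, 9}.
G(k) = mex{ G(k - s) : s in S, s <= k }. We compute iteratively: G(0) = 0.
G(1) = mex({}) = 0
G(2) = mex({}) = 0
G(3) = mex({0}) = 1
G(4) = mex({0}) = 1
G(5) = mex({0}) = 1
G(6) = mex({0, 1}) = 2
G(7) = mex({0, 1}) = 2
G(8) = mex({0, 1}) = 2
G(9) = mex({0, 1, 2}) = 3
G(10) = mex({0, 1, 2}) = 3
G(11) = mex({0, 1, 2}) = 3
G(12) = mex({1, 2, 3}) = 0
G(13) = mex({1, 2, 3}) = 0
G(14) = mex({1, 2, 3}) = 0
G(15) = mex({0, 2, 3}) = 1
G(16) = mex({0, 2, 3}) = 1
G(17) = mex({0, 2, 3}) = 1
G(18) = mex({0, 1, 3}) = 2
G(19) = mex({0, 1, 3}) = 2
G(20) = mex({0, 1, 3}) = 2
Observe that G(12)..G(20) = 0, 0, 0, 1, 1, 1, 2, 2, 2 repeats G(0)..G(8) = 0, 0, 0, 1, 1, 1, 2, 2, 2.
For k >= max(S) = 9, G(k) is determined by the previous 9 values G(k-9)..G(k-1); a window of 9 consecutive values has recurred shifted by 12, so by induction G(k + 12) = G(k) for all k >= 0: the sequence is periodic from the start with period 12.
One period: G(0..11) = 0, 0, 0, 1, 1, 1, 2, 2, 2, 3, 3, 3.
26 mod 12 = 2, so G(26) = G(2) = 0.

0


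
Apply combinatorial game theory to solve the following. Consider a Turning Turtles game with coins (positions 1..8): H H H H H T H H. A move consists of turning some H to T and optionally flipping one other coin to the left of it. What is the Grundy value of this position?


Coins: H H H H H T H H
Key fact: a single head at position k behaves exactly like a Nim heap of size k (turning it to T and optionally flipping a coin at j < k corresponds to moving the heap from k to j, or to 0), and heads combine as a disjunctive sum (two heads at the same place would cancel, matching j XOR j = 0). So the Nim-value is the XOR of the 1-indexed positions of the heads.
Face-up positions (1-indexed): [1, 2, 3, 4, 5, 7, 8]
XOR 0 with 1: 0 XOR 1 = 1
XOR 1 with 2: 1 XOR 2 = 3
XOR 3 with 3: 3 XOR 3 = 0
XOR 0 with 4: 0 XOR 4 = 4
XOR 4 with 5: 4 XOR 5 = 1
XOR 1 with 7: 1 XOR 7 = 6
XOR 6 with 8: 6 XOR 8 = 14
Nim-value = 14

14


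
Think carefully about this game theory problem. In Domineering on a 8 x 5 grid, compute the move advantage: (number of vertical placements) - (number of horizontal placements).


Board is 8 x 5 (rows x cols).
Left (vertical) placements: (rows-1) * cols = 7 * 5 = 35
Right (horizontal) placements: rows * (cols-1) = 8 * 4 = 32
Advantage = Left - Right = 35 - 32 = 3

3


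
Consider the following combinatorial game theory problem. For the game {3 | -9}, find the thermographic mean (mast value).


Game = {3 | -9}, a switch {a | b} with numbers a > b.
Its thermograph has left wall a - t and right wall b + t, which meet at t = (a - b)/2, where both equal (a + b)/2. So the mast (mean value) is at (a + b)/2.
Mean = (3 + (-9))/2 = -6/2 = -3

-3


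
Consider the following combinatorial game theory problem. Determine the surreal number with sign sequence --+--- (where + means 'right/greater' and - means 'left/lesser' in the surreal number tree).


Sign expansion: --+---
Rule: track bounds (lo, hi), initially (-inf, +inf). On '+', the current value becomes lo and we move to the simplest number in (value, hi): value + 1 if hi = +inf, otherwise the midpoint (value + hi)/2. On '-', the current value becomes hi and we move to value - 1 if lo = -inf, otherwise the midpoint (lo + value)/2.
Start at 0.
Step 1: sign = -, move left. Bounds: (-inf, 0). Value = -1
Step 2: sign = -, move left. Bounds: (-inf, -1). Value = -2
Step 3: sign = +, move right. Bounds: (-2, -1). Value = -3/2
Step 4: sign = -, move left. Bounds: (-2, -3/2). Value = -7/4
Step 5: sign = -, move left. Bounds: (-2, -7/4). Value = -15/8
Step 6: sign = -, move left. Bounds: (-2, -15/8). Value = -31/16
The surreal number with sign expansion --+--- is -31/16.

-31/16


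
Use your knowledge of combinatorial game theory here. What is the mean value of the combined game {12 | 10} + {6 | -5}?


G1 = {12 | 10}, G2 = {6 | -5}
Each is a switch {a | b} with numbers a > b; its mean value is (a + b)/2, and mean value is additive over game sums: m(G1 + G2) = m(G1) + m(G2).
Mean of G1 = (12 + (10))/2 = 22/2 = 11
Mean of G2 = (6 + (-5))/2 = 1/2 = 1/2
Mean of G1 + G2 = 11 + 1/2 = 23/2

23/2


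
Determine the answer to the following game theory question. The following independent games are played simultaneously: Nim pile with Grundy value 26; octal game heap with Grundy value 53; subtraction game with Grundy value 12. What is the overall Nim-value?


By the Sprague-Grundy theorem, the Grundy value of a sum of games is the XOR of individual Grundy values.
Nim pile: Grundy value = 26. Running XOR: 0 XOR 26 = 26
octal game heap: Grundy value = 53. Running XOR: 26 XOR 53 = 47
subtraction game: Grundy value = 12. Running XOR: 47 XOR 12 = 35
The combined Grundy value is 35.

35


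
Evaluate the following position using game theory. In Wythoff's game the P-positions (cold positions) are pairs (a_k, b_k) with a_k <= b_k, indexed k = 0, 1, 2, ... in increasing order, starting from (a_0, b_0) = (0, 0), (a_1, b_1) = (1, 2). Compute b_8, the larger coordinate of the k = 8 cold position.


By Wythoff's theorem, a_k = floor(k * phi) and b_k = floor(k * phi^2) = a_k + k, where phi = (1 + sqrt(5))/2 is the golden ratio.
phi = (1 + sqrt(5))/2 = 1.618034
phi^2 = phi + 1 = 2.618034
k = 8
k * phi^2 = 8 * 2.618034 = 20.944272
b_8 = floor(k * phi^2) = 20 (check: a_8 + k = 12 + 8 = 20)

20


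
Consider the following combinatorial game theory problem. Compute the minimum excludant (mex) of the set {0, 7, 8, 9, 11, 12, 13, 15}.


Set = {0, 7, 8, 9, 11, 12, 13, 15}
0 is in the set.
1 is NOT in the set. This is the mex.
mex = 1

1


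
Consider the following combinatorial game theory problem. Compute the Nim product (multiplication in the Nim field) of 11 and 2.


Nim multiplication is bilinear over XOR: (u XOR v) * w = (u*w) XOR (v*w).
So we split each operand into its bit components and XOR the pairwise Nim products.
11 = 1 + 2 + 8 (as XOR of powers of 2).
2 = 2 (as XOR of powers of 2).
Using the standard Nim-product table on single bits:
  2*2 = 3,   2*4 = 8,   2*8 = 12,
  4*4 = 6,   4*8 = 11,  8*8 = 13,
and  1*x = x (identity), k*l = l*k (commutative).
Pairwise Nim products:
  1 * 2 = 2
  2 * 2 = 3
  8 * 2 = 12
XOR them: 2 XOR 3 XOR 12 = 13.
Result: 11 * 2 = 13 (in Nim).

13


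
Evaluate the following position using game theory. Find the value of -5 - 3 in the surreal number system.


x = -5, y = 3
x - y = -5 - 3 = -8

-8


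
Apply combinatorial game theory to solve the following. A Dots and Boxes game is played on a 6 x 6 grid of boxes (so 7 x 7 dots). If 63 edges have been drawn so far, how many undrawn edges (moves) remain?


Grid: 6 x 6 boxes, i.e. 7 rows and 7 columns of dots.
Horizontal edges: (rows + 1) * cols = 7 * 6 = 42
Vertical edges: rows * (cols + 1) = 6 * 7 = 42
Total edges: 42 + 42 = 84
Edges drawn: 63
Remaining: 84 - 63 = 21

21


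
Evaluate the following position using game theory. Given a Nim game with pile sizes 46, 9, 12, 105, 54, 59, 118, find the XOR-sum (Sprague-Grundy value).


We need the XOR (exclusive or) of all pile sizes.
After XOR-ing pile 1 (size 46): 0 XOR 46 = 46
After XOR-ing pile 2 (size 9): 46 XOR 9 = 39
After XOR-ing pile 3 (size 12): 39 XOR 12 = 43
After XOR-ing pile 4 (size 105): 43 XOR 105 = 66
After XOR-ing pile 5 (size 54): 66 XOR 54 = 116
After XOR-ing pile 6 (size 59): 116 XOR 59 = 79
After XOR-ing pile 7 (size 118): 79 XOR 118 = 57
The Nim-value of this position is 57.

57


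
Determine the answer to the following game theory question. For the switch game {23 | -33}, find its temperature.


The game is {23 | -33}, a switch {a | b} with numbers a > b.
Cooling {a | b} by t gives {a - t | b + t}, which stops being hot when a - t = b + t, i.e. at t = (a - b)/2. So the temperature of a switch is (a - b)/2.
Temperature = (Left option - Right option) / 2
= (23 - (-33)) / 2
= 56 / 2
= 28

28


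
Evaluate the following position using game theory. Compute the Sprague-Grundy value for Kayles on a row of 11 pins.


Kayles: a move removes 1 or 2 adjacent pins from a contiguous row.
Removing pins from a row of k leaves two independent rows (a, b) with a + b = k - 1 (one pin) or a + b = k - 2 (two pins); an end removal gives a = 0.
By Sprague-Grundy, G(k) = mex{ G(a) XOR G(b) } over all these splits. G(0) = 0.
G(1): splits (0,0):0^0=0 -> mex({0}) = 1
G(2): splits (0,1):0^1=1 (0,0):0^0=0 -> mex({0, 1}) = 2
G(3): splits (0,2):0^2=2 (1,1):1^1=0 (0,1):0^1=1 -> mex({0, 1, 2}) = 3
G(4): splits (0,3):0^3=3 (1,2):1^2=3 (0,2):0^2=2 (1,1):1^1=0 -> mex({0, 2, 3}) = 1
G(5): splits (0,4):0^1=1 (1,3):1^3=2 (2,2):2^2=0 (0,3):0^3=3 (1,2):1^2=3 -> mex({0, 1, 2, 3}) = 4
G(6) = mex({0, 1, 2, 4}) = 3
G(7) = mex({0, 1, 3, 4, 5}) = 2
G(8) = mex({0, 2, 3, 5, 6}) = 1
G(9) = mex({0, 1, 2, 3, 6, 7}) = 4
G(10) = mex({0, 1, 3, 4, 5, 7}) = 2
G(11) = mex({0, 1, 2, 3, 4, 5}) = 6
Therefore G(11) = 6.

6


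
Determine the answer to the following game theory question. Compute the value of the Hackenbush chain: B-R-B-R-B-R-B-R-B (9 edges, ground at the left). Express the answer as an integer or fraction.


Edges (from ground): B-R-B-R-B-R-B-R-B
By Berlekamp's sign-expansion rule, a Blue-Red Hackenbush stalk has the value of the surreal number whose sign sequence is the edge sequence with B -> + and R -> -.
Sign sequence: +-+-+-+-+
Trace the sign expansion in the surreal number tree, starting from 0:
Edge 1: B (sign +) -> bounds (0, +inf), value = 1
Edge 2: R (sign -) -> bounds (0, 1), value = 1/2
Edge 3: B (sign +) -> bounds (1/2, 1), value = 3/4
Edge 4: R (sign -) -> bounds (1/2, 3/4), value = 5/8
Edge 5: B (sign +) -> bounds (5/8, 3/4), value = 11/16
Edge 6: R (sign -) -> bounds (5/8, 11/16), value = 21/32
Edge 7: B (sign +) -> bounds (21/32, 11/16), value = 43/64
Edge 8: R (sign -) -> bounds (21/32, 43/64), value = 85/128
Edge 9: B (sign +) -> bounds (85/128, 43/64), value = 171/256
Game value = 171/256

171/256


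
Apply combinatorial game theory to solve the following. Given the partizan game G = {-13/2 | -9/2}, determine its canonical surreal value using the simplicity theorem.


Left options: {-13/2}, max = -13/2
Right options: {-9/2}, min = -9/2
All options are numbers and max(Left) < min(Right), so by the simplicity theorem the value is the simplest (earliest-born) number strictly between -13/2 and -9/2.
Integers -6 through -5 all lie strictly between -13/2 and -9/2.
Among integers, the simplest (lowest birthday = smallest |n|; 0 is born on day 0, +-n on day n) is -5.
No non-integer in the interval can be simpler: if x is a non-integer in the interval, then floor(x) or ceil(x) also lies in the interval (the interval contains an integer), and both are proper prefixes of x's sign expansion, i.e. born earlier. So the game value is -5.
Game value = -5

-5


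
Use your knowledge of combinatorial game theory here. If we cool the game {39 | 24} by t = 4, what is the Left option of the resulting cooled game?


Original game: {39 | 24} (a switch {a | b} with a > b).
Cooling by t (for t below the temperature (a - b)/2 = 15/2) taxes each move by t: {a | b} cooled by t is {a - t | b + t}.
Cooling amount: t = 4
Cooled Left option: 39 - 4 = 35
Cooled Right option: 24 + 4 = 28
Cooled game: {35 | 28}
Left option = 35

35


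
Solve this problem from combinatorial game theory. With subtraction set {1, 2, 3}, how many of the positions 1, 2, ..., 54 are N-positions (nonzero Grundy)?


Subtraction set S = {1, 2, 3}, so G(n) = n mod 4.
G(n) = 0 when n is a multiple of 4.
Multiples of 4 in [1, 54]: 13
N-positions (nonzero Grundy) = 54 - 13 = 41

41


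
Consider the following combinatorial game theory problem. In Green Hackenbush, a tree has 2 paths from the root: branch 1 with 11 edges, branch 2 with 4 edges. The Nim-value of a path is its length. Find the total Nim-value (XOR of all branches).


The tree has 2 branches from the ground vertex.
In Green Hackenbush, the Nim-value of a simple path of length k is k.
Branch 1: length 11, Nim-value = 11
Branch 2: length 4, Nim-value = 4
Total Nim-value = XOR of all branch values:
0 XOR 11 = 11
11 XOR 4 = 15
Nim-value of the tree = 15

15


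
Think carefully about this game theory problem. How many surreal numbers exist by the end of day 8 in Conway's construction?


Day 0: {|} = 0 is born. Count = 1.
Day n: the number of surreal numbers born by day n is 2^(n+1) - 1.
By day 0: 2^1 - 1 = 1
By day 1: 2^2 - 1 = 3
By day 2: 2^3 - 1 = 7
By day 3: 2^4 - 1 = 15
By day 4: 2^5 - 1 = 31
By day 5: 2^6 - 1 = 63
By day 6: 2^7 - 1 = 127
By day 7: 2^8 - 1 = 255
By day 8: 2^9 - 1 = 511
By day 8: 511 surreal numbers.

511


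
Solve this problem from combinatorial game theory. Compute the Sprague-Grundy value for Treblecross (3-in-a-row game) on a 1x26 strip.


Treblecross: place X on empty cells; 3-in-a-row wins.
Playing within two cells of an existing X lets the opponent win at once, so sensible play treats the cells i-2..i+2 around each X as dead. The player left with no safe cell loses, so this is a normal-play take-away game on strips of safe cells.
Placing X at cell i (0-indexed) of a strip of k safe cells leaves independent strips of sizes max(0, i-2) and max(0, k-i-3). Hence G(k) = mex{ G(max(0,i-2)) XOR G(max(0,k-i-3)) : 0 <= i < k }, with G(0) = 0.
G(1): splits (0,0):0^0=0 -> mex({0}) = 1
G(2): splits (0,0):0^0=0 -> mex({0}) = 1
G(3): splits (0,0):0^0=0 -> mex({0}) = 1
G(4): splits (0,1):0^1=1 (0,0):0^0=0 -> mex({0, 1}) = 2
G(5): splits (0,2):0^1=1 (0,1):0^1=1 (0,0):0^0=0 -> mex({0, 1}) = 2
G(6) = mex({1}) = 0
G(7) = mex({0, 1, 2}) = 3
G(8) = mex({0, 1, 2}) = 3
G(9) = mex({0, 2}) = 1
G(10) = mex({0, 2, 3}) = 1
G(11) = mex({0, 3}) = 1
G(12) = mex({1, 3}) = 0
G(13) = mex({0, 1, 2, 3}) = 4
G(14) = mex({0, 1, 2}) = 3
G(15) = mex({0, 1, 2}) = 3
G(16) = mex({0, 1, 2, 4}) = 3
G(17) = mex({0, 1, 3, 4}) = 2
G(18) = mex({0, 1, 3, 4}) = 2
G(19) = mex({0, 1, 3, 5}) = 2
G(20) = mex({0, 1, 2, 3, 5}) = 4
G(21) = mex({0, 1, 2, 3, 5}) = 4
G(22) = mex({1, 2, 6}) = 0
G(23) = mex({0, 1, 2, 3, 4, 6}) = 5
G(24) = mex({0, 1, 2, 3, 4}) = 5
G(25) = mex({0, 1, 3, 4, 7}) = 2
G(26) = mex({0, 1, 3, 4, 5, 7}) = 2
Therefore G(26) = 2.

2


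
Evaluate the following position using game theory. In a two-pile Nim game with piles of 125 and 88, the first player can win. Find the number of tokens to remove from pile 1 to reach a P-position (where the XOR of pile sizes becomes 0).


Piles: 125 and 88
Current XOR: 125 XOR 88 = 37 (non-zero, so this is an N-position).
To make the XOR zero, we need to find a move that balances the piles.
For pile 1 (size 125): target = 125 XOR 37 = 88
We reduce pile 1 from 125 to 88.
Tokens removed: 125 - 88 = 37
Verification: 88 XOR 88 = 0

37


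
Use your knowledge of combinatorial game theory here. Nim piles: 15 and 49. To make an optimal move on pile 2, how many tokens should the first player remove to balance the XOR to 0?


Piles: 15 and 49
Current XOR: 15 XOR 49 = 62 (non-zero, so this is an N-position).
To make the XOR zero, we need to find a move that balances the piles.
For pile 2 (size 49): target = 49 XOR 62 = 15
We reduce pile 2 from 49 to 15.
Tokens removed: 49 - 15 = 34
Verification: 15 XOR 15 = 0

34


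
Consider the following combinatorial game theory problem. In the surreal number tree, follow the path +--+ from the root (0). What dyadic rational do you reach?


Sign expansion: +--+
Rule: track bounds (lo, hi), initially (-inf, +inf). On '+', the current value becomes lo and we move to the simplest number in (value, hi): value + 1 if hi = +inf, otherwise the midpoint (value + hi)/2. On '-', the current value becomes hi and we move to value - 1 if lo = -inf, otherwise the midpoint (lo + value)/2.
Start at 0.
Step 1: sign = +, move right. Bounds: (0, +inf). Value = 1
Step 2: sign = -, move left. Bounds: (0, 1). Value = 1/2
Step 3: sign = -, move left. Bounds: (0, 1/2). Value = 1/4
Step 4: sign = +, move right. Bounds: (1/4, 1/2). Value = 3/8
The surreal number with sign expansion +--+ is 3/8.

3/8


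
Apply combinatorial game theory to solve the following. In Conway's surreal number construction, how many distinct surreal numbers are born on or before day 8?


Day 0: {|} = 0 is born. Count = 1.
Day n: the number of surreal numbers born by day n is 2^(n+1) - 1.
By day 0: 2^1 - 1 = 1
By day 1: 2^2 - 1 = 3
By day 2: 2^3 - 1 = 7
By day 3: 2^4 - 1 = 15
By day 4: 2^5 - 1 = 31
By day 5: 2^6 - 1 = 63
By day 6: 2^7 - 1 = 127
By day 7: 2^8 - 1 = 255
By day 8: 2^9 - 1 = 511
By day 8: 511 surreal numbers.

511


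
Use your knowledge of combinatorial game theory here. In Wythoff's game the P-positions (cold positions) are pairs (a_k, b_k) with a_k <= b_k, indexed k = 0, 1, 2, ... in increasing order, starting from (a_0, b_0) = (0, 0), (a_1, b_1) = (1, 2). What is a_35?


By Wythoff's theorem, a_k = floor(k * phi) and b_k = floor(k * phi^2) = a_k + k, where phi = (1 + sqrt(5))/2 is the golden ratio.
phi = (1 + sqrt(5))/2 = 1.618034
k = 35
k * phi = 35 * 1.618034 = 56.631190
a_35 = floor(k * phi) = 56

56


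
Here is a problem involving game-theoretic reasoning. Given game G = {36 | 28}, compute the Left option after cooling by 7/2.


Original game: {36 | 28} (a switch {a | b} with a > b).
Cooling by t (for t below the temperature (a - b)/2 = 4) taxes each move by t: {a | b} cooled by t is {a - t | b + t}.
Cooling amount: t = 7/2
Cooled Left option: 36 - 7/2 = 65/2
Cooled Right option: 28 + 7/2 = 63/2
Cooled game: {65/2 | 63/2}
Left option = 65/2

65/2


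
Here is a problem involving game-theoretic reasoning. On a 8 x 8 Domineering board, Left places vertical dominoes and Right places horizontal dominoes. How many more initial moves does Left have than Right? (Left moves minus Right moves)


Board is 8 x 8 (rows x cols).
Left (vertical) placements: (rows-1) * cols = 7 * 8 = 56
Right (horizontal) placements: rows * (cols-1) = 8 * 7 = 56
Advantage = Left - Right = 56 - 56 = 0

0


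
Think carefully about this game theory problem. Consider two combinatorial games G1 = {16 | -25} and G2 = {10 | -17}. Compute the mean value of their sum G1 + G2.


G1 = {16 | -25}, G2 = {10 | -17}
Each is a switch {a | b} with numbers a > b; its mean value is (a + b)/2, and mean value is additive over game sums: m(G1 + G2) = m(G1) + m(G2).
Mean of G1 = (16 + (-25))/2 = -9/2 = -9/2
Mean of G2 = (10 + (-17))/2 = -7/2 = -7/2
Mean of G1 + G2 = -9/2 + -7/2 = -8

-8


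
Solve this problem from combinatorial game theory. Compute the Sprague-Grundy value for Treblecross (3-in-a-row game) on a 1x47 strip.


Treblecross: place X on empty cells; 3-in-a-row wins.
Playing within two cells of an existing X lets the opponent win at once, so sensible play treats the cells i-2..i+2 around each X as dead. The player left with no safe cell loses, so this is a normal-play take-away game on strips of safe cells.
Placing X at cell i (0-indexed) of a strip of k safe cells leaves independent strips of sizes max(0, i-2) and max(0, k-i-3). Hence G(k) = mex{ G(max(0,i-2)) XOR G(max(0,k-i-3)) : 0 <= i < k }, with G(0) = 0.
G(1): splits (0,0):0^0=0 -> mex({0}) = 1
G(2): splits (0,0):0^0=0 -> mex({0}) = 1
G(3): splits (0,0):0^0=0 -> mex({0}) = 1
G(4): splits (0,1):0^1=1 (0,0):0^0=0 -> mex({0, 1}) = 2
G(5): splits (0,2):0^1=1 (0,1):0^1=1 (0,0):0^0=0 -> mex({0, 1}) = 2
G(6) = mex({1}) = 0
G(7) = mex({0, 1, 2}) = 3
G(8) = mex({0, 1, 2}) = 3
G(9) = mex({0, 2}) = 1
G(10) = mex({0, 2, 3}) = 1
G(11) = mex({0, 3}) = 1
G(12) = mex({1, 3}) = 0
G(13) = mex({0, 1, 2, 3}) = 4
G(14) = mex({0, 1, 2}) = 3
G(15) = mex({0, 1, 2}) = 3
G(16) = mex({0, 1, 2, 4}) = 3
G(17) = mex({0, 1, 3, 4}) = 2
G(18) = mex({0, 1, 3, 4}) = 2
G(19) = mex({0, 1, 3, 5}) = 2
G(20) = mex({0, 1, 2, 3, 5}) = 4
G(21) = mex({0, 1, 2, 3, 5}) = 4
G(22) = mex({1, 2, 6}) = 0
G(23) = mex({0, 1, 2, 3, 4, 6}) = 5
G(24) = mex({0, 1, 2, 3, 4}) = 5
G(25) = mex({0, 1, 3, 4, 7}) = 2
G(26) = mex({0, 1, 3, 4, 5, 7}) = 2
G(27) = mex({0, 1, 3, 5}) = 2
G(28) = mex({0, 1, 2, 5}) = 3
G(29) = mex({0, 1, 2, 4, 5, 6}) = 3
G(30) = mex({1, 2, 4, 6}) = 0
G(31) = mex({0, 1, 2, 3, 4, 6}) = 5
G(32) = mex({1, 2, 3, 4, 7}) = 0
G(33) = mex({0, 3, 7}) = 1
G(34) = mex({0, 2, 3, 5, 7}) = 1
G(35) = mex({0, 2, 3, 5, 6}) = 1
G(36) = mex({0, 1, 2, 5, 6}) = 3
G(37) = mex({0, 1, 2, 4, 5, 6}) = 3
G(38) = mex({0, 1, 2, 4}) = 3
G(39) = mex({0, 1, 2, 3, 4, 7}) = 5
G(40) = mex({0, 1, 2, 3, 4, 5, 7}) = 6
G(41) = mex({0, 1, 2, 3, 5, 7}) = 4
G(42) = mex({0, 1, 2, 3, 5, 6, 7}) = 4
G(43) = mex({0, 2, 3, 5, 6}) = 1
G(44) = mex({1, 2, 3, 4, 5, 6}) = 0
G(45) = mex({0, 1, 2, 3, 4, 6, 7}) = 5
G(46) = mex({0, 1, 2, 3, 4, 7}) = 5
G(47) = mex({0, 1, 2, 3, 4, 5, 7}) = 6
Therefore G(47) = 6.

6


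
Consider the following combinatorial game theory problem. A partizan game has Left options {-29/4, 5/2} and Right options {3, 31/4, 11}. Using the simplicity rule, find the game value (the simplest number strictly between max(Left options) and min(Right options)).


Left options: {-29/4, 5/2}, max = 5/2
Right options: {3, 31/4, 11}, min = 3
All options are numbers and max(Left) < min(Right), so by the simplicity theorem the value is the simplest (earliest-born) number strictly between 5/2 and 3.
No integer lies strictly between 5/2 and 3, so the value is the dyadic rational m/2^k in the interval with the smallest k (then m odd); search k = 1, 2, ...:
Denominator 2: no odd multiple of 1/2 lies strictly between 5/2 and 3.
Denominator 4: 11/4 lies strictly between 5/2 and 3 -- found.
The simplest number in the interval is 11/4.
Game value = 11/4

11/4


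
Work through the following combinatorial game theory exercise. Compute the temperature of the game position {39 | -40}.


The game is {39 | -40}, a switch {a | b} with numbers a > b.
Cooling {a | b} by t gives {a - t | b + t}, which stops being hot when a - t = b + t, i.e. at t = (a - b)/2. So the temperature of a switch is (a - b)/2.
Temperature = (Left option - Right option) / 2
= (39 - (-40)) / 2
= 79 / 2
= 79/2

79/2


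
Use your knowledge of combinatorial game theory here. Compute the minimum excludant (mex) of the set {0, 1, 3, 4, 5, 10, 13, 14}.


Set = {0, 1, 3, 4, 5, 10, 13, 14}
0 is in the set.
1 is in the set.
2 is NOT in the set. This is the mex.
mex = 2

2


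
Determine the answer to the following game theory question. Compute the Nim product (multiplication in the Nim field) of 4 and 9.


Nim multiplication is bilinear over XOR: (u XOR v) * w = (u*w) XOR (v*w).
So we split each operand into its bit components and XOR the pairwise Nim products.
4 = 4 (as XOR of powers of 2).
9 = 1 + 8 (as XOR of powers of 2).
Using the standard Nim-product table on single bits:
  2*2 = 3,   2*4 = 8,   2*8 = 12,
  4*4 = 6,   4*8 = 11,  8*8 = 13,
and  1*x = x (identity), k*l = l*k (commutative).
Pairwise Nim products:
  4 * 1 = 4
  4 * 8 = 11
XOR them: 4 XOR 11 = 15.
Result: 4 * 9 = 15 (in Nim).

15


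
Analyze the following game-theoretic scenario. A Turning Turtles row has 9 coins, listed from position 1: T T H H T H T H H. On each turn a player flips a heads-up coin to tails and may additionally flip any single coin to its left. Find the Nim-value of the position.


Coins: T T H H T H T H H
Key fact: a single head at position k behaves exactly like a Nim heap of size k (turning it to T and optionally flipping a coin at j < k corresponds to moving the heap from k to j, or to 0), and heads combine as a disjunctive sum (two heads at the same place would cancel, matching j XOR j = 0). So the Nim-value is the XOR of the 1-indexed positions of the heads.
Face-up positions (1-indexed): [3, 4, 6, 8, 9]
XOR 0 with 3: 0 XOR 3 = 3
XOR 3 with 4: 3 XOR 4 = 7
XOR 7 with 6: 7 XOR 6 = 1
XOR 1 with 8: 1 XOR 8 = 9
XOR 9 with 9: 9 XOR 9 = 0
Nim-value = 0

0


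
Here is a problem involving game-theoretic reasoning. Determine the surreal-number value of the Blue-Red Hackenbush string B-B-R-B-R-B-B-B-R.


Edges (from ground): B-B-R-B-R-B-B-B-R
By Berlekamp's sign-expansion rule, a Blue-Red Hackenbush stalk has the value of the surreal number whose sign sequence is the edge sequence with B -> + and R -> -.
Sign sequence: ++-+-+++-
Trace the sign expansion in the surreal number tree, starting from 0:
Edge 1: B (sign +) -> bounds (0, +inf), value = 1
Edge 2: B (sign +) -> bounds (1, +inf), value = 2
Edge 3: R (sign -) -> bounds (1, 2), value = 3/2
Edge 4: B (sign +) -> bounds (3/2, 2), value = 7/4
Edge 5: R (sign -) -> bounds (3/2, 7/4), value = 13/8
Edge 6: B (sign +) -> bounds (13/8, 7/4), value = 27/16
Edge 7: B (sign +) -> bounds (27/16, 7/4), value = 55/32
Edge 8: B (sign +) -> bounds (55/32, 7/4), value = 111/64
Edge 9: R (sign -) -> bounds (55/32, 111/64), value = 221/128
Game value = 221/128

221/128


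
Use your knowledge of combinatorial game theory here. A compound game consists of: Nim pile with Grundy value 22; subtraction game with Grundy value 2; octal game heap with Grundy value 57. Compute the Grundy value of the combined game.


By the Sprague-Grundy theorem, the Grundy value of a sum of games is the XOR of individual Grundy values.
Nim pile: Grundy value = 22. Running XOR: 0 XOR 22 = 22
subtraction game: Grundy value = 2. Running XOR: 22 XOR 2 = 20
octal game heap: Grundy value = 57. Running XOR: 20 XOR 57 = 45
The combined Grundy value is 45.

45


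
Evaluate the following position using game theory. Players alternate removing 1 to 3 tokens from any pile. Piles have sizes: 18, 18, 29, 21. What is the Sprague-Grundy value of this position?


Subtraction set: {1, 2, 3}
For this subtraction set, G(n) = n mod 4 (period = max + 1 = 4).
Pile 1 (size 18): G(18) = 18 mod 4 = 2
Pile 2 (size 18): G(18) = 18 mod 4 = 2
Pile 3 (size 29): G(29) = 29 mod 4 = 1
Pile 4 (size 21): G(21) = 21 mod 4 = 1
Total Grundy value = XOR of all: 2 XOR 2 XOR 1 XOR 1 = 0

0


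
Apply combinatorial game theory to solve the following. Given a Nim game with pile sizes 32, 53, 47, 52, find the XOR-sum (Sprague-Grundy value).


We need the XOR (exclusive or) of all pile sizes.
After XOR-ing pile 1 (size 32): 0 XOR 32 = 32
After XOR-ing pile 2 (size 53): 32 XOR 53 = 21
After XOR-ing pile 3 (size 47): 21 XOR 47 = 58
After XOR-ing pile 4 (size 52): 58 XOR 52 = 14
The Nim-value of this position is 14.

14


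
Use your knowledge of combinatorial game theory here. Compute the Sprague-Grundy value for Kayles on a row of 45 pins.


Kayles: a move removes 1 or 2 adjacent pins from a contiguous row.
Removing pins from a row of k leaves two independent rows (a, b) with a + b = k - 1 (one pin) or a + b = k - 2 (two pins); an end removal gives a = 0.
By Sprague-Grundy, G(k) = mex{ G(a) XOR G(b) } over all these splits. G(0) = 0.
G(1): splits (0,0):0^0=0 -> mex({0}) = 1
G(2): splits (0,1):0^1=1 (0,0):0^0=0 -> mex({0, 1}) = 2
G(3): splits (0,2):0^2=2 (1,1):1^1=0 (0,1):0^1=1 -> mex({0, 1, 2}) = 3
G(4): splits (0,3):0^3=3 (1,2):1^2=3 (0,2):0^2=2 (1,1):1^1=0 -> mex({0, 2, 3}) = 1
G(5): splits (0,4):0^1=1 (1,3):1^3=2 (2,2):2^2=0 (0,3):0^3=3 (1,2):1^2=3 -> mex({0, 1, 2, 3}) = 4
G(6) = mex({0, 1, 2, 4}) = 3
G(7) = mex({0, 1, 3, 4, 5}) = 2
G(8) = mex({0, 2, 3, 5, 6}) = 1
G(9) = mex({0, 1, 2, 3, 6, 7}) = 4
G(10) = mex({0, 1, 3, 4, 5, 7}) = 2
G(11) = mex({0, 1, 2, 3, 4, 5}) = 6
G(12) = mex({0, 1, 2, 3, 5, 6, 7}) = 4
G(13) = mex({0, 2, 3, 4, 6, 7}) = 1
G(14) = mex({0, 1, 4, 5, 6, 7}) = 2
G(15) = mex({0, 1, 2, 3, 4, 5, 6}) = 7
G(16) = mex({0, 2, 3, 5, 6, 7}) = 1
G(17) = mex({0, 1, 2, 3, 5, 6, 7}) = 4
G(18) = mex({0, 1, 2, 4, 5, 6}) = 3
G(19) = mex({0, 1, 3, 4, 5, 7}) = 2
G(20) = mex({0, 2, 3, 4, 5, 6, 7}) = 1
G(21) = mex({0, 1, 2, 3, 5, 6, 7}) = 4
G(22) = mex({0, 1, 2, 3, 4, 5, 7}) = 6
G(23) = mex({0, 1, 2, 3, 4, 5, 6}) = 7
G(24) = mex({0, 1, 2, 3, 5, 6, 7}) = 4
G(25) = mex({0, 2, 3, 4, 6, 7}) = 1
G(26) = mex({0, 1, 3, 4, 5, 6, 7}) = 2
G(27) = mex({0, 1, 2, 3, 4, 5, 6, 7}) = 8
G(28) = mex({0, 1, 2, 3, 4, 6, 7, 8}) = 5
G(29) = mex({0, 1, 2, 3, 5, 6, 7, 8, 9}) = 4
G(30) = mex({0, 1, 2, 3, 4, 5, 6, 9, 10}) = 7
G(31) = mex({0, 1, 3, 4, 5, 7, 10, 11}) = 2
G(32) = mex({0, 2, 3, 4, 5, 6, 7, 9, 11}) = 1
G(33) = mex({0, 1, 2, 3, 4, 5, 6, 7, 9, 12}) = 8
G(34) = mex({0, 1, 2, 3, 4, 5, 7, 8, 11, 12}) = 6
G(35) = mex({0, 1, 2, 3, 4, 5, 6, 8, 9, 10, 11}) = 7
G(36) = mex({0, 1, 2, 3, 5, 6, 7, 9, 10}) = 4
G(37) = mex({0, 2, 3, 4, 6, 7, 9, 10, 11, 12}) = 1
G(38) = mex({0, 1, 3, 4, 5, 6, 7, 9, 10, 11, 12}) = 2
G(39) = mex({0, 1, 2, 4, 5, 6, 7, 9, 10, 12, 14}) = 3
G(40) = mex({0, 2, 3, 4, 6, 7, 11, 12, 14}) = 1
G(41) = mex({0, 1, 2, 3, 5, 6, 7, 9, 10, 11, 12}) = 4
G(42) = mex({0, 1, 2, 3, 4, 5, 6, 9, 10}) = 7
G(43) = mex({0, 1, 3, 4, 5, 7, 9, 10, 12, 15}) = 2
G(44) = mex({0, 2, 3, 4, 5, 6, 7, 9, 10, 12, 15}) = 1
G(45) = mex({0, 1, 2, 3, 4, 5, 6, 7, 9, 10, 12, 14}) = 8
Therefore G(45) = 8.

8


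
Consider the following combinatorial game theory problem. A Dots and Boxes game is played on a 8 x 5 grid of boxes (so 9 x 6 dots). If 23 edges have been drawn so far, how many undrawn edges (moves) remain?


Grid: 8 x 5 boxes, i.e. 9 rows and 6 columns of dots.
Horizontal edges: (rows + 1) * cols = 9 * 5 = 45
Vertical edges: rows * (cols + 1) = 8 * 6 = 48
Total edges: 45 + 48 = 93
Edges drawn: 23
Remaining: 93 - 23 = 70

70


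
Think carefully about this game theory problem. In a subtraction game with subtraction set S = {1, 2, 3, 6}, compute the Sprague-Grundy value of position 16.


The subtraction set is S = {1, 2, 3, 6}.
G(k) = mex{ G(k - s) : s in S, s <= k }. We compute iteratively: G(0) = 0.
G(1) = mex({0}) = 1
G(2) = mex({0, 1}) = 2
G(3) = mex({0, 1, 2}) = 3
G(4) = mex({1, 2, 3}) = 0
G(5) = mex({0, 2, 3}) = 1
G(6) = mex({0, 1, 3}) = 2
G(7) = mex({0, 1, 2}) = 3
G(8) = mex({1, 2, 3}) = 0
G(9) = mex({0, 2, 3}) = 1
Observe that G(4)..G(9) = 0, 1, 2, 3, 0, 1 repeats G(0)..G(5) = 0, 1, 2, 3, 0, 1.
For k >= max(S) = 6, G(k) is determined by the previous 6 values G(k-6)..G(k-1); a window of 6 consecutive values has recurred shifted by 4, so by induction G(k + 4) = G(k) for all k >= 0: the sequence is periodic from the start with period 4.
One period: G(0..3) = 0, 1, 2, 3.
16 mod 4 = 0, so G(16) = G(0) = 0.

0


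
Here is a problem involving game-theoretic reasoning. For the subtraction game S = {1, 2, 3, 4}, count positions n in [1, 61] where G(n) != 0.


Subtraction set S = {1, 2, 3, 4}, so G(n) = n mod 5.
G(n) = 0 when n is a multiple of 5.
Multiples of 5 in [1, 61]: 12
N-positions (nonzero Grundy) = 61 - 12 = 49

49


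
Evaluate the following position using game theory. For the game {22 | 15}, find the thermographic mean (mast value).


Game = {22 | 15}, a switch {a | b} with numbers a > b.
Its thermograph has left wall a - t and right wall b + t, which meet at t = (a - b)/2, where both equal (a + b)/2. So the mast (mean value) is at (a + b)/2.
Mean = (22 + (15))/2 = 37/2 = 37/2

37/2


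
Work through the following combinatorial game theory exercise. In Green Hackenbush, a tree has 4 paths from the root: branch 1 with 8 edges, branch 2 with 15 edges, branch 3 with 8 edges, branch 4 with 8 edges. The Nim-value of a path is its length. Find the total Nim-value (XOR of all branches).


The tree has 4 branches from the ground vertex.
In Green Hackenbush, the Nim-value of a simple path of length k is k.
Branch 1: length 8, Nim-value = 8
Branch 2: length 15, Nim-value = 15
Branch 3: length 8, Nim-value = 8
Branch 4: length 8, Nim-value = 8
Total Nim-value = XOR of all branch values:
0 XOR 8 = 8
8 XOR 15 = 7
7 XOR 8 = 15
15 XOR 8 = 7
Nim-value of the tree = 7

7
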